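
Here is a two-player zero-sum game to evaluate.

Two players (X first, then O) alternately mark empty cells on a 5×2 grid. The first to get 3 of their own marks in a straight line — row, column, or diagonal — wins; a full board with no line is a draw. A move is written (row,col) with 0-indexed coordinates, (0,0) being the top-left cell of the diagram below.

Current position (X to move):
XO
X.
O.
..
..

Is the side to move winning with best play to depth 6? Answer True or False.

X winning at [XO/X./O./../..]: False

p1 X@[XO/X./O./../..]: (1,1)[XO/XX/O./../..]+0* (2,1)[XO/X./OX/../..]+0 (3,0)[XO/X./O./X./..]+0 (3,1)[XO/X./O./.X/..]+0 (4,0)[XO/X./O./../X.]+0 (4,1)[XO/X./O./../.X]+0
p2 O@[XO/XX/O./../..]: (2,1)[XO/XX/OO/../..]+0* (3,0)[XO/XX/O./O./..]+0 (3,1)[XO/XX/O./.O/..]+0 (4,0)[XO/XX/O./../O.]+0 (4,1)[XO/XX/O./../.O]+0
p3 X@[XO/XX/OO/../..]: (3,0)[XO/XX/OO/X./..]+0* (3,1)[XO/XX/OO/.X/..]+0 (4,0)[XO/XX/OO/../X.]+0 (4,1)[XO/XX/OO/../.X]+0
p4 O@[XO/XX/OO/X./..]: (3,1)[XO/XX/OO/XO/..]+0* (4,0)[XO/XX/OO/X./O.]+0 (4,1)[XO/XX/OO/X./.O]+0
p5 X@[XO/XX/OO/XO/..]: (4,0)[XO/XX/OO/XO/X.]-1 (4,1)[XO/XX/OO/XO/.X]+0*
p6 O@[XO/XX/OO/XO/.X]: (4,0)[XO/XX/OO/XO/OX]+0*
p7 X@[XO/XX/OO/XO/OX] terminal +0; root [XO/X./O./../..] d6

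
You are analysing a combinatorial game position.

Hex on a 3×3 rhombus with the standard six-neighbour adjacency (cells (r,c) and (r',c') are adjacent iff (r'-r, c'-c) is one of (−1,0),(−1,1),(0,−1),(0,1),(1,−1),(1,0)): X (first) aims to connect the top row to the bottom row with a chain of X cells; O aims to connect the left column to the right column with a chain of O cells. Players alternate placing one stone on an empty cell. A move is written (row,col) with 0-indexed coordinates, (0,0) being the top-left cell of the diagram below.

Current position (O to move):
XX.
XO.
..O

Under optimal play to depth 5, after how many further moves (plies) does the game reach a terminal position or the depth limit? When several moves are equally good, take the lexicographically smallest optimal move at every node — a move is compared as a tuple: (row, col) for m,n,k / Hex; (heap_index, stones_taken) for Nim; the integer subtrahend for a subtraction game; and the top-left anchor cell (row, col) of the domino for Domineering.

PV length from [XX./XO./..O]: 3 plies

p1 O@[XX./XO./..O]: (0,2)[XXO/XO./..O]-1 (1,2)[XX./XOO/..O]-1 (2,0)[XX./XO./O.O]+1* (2,1)[XX./XO./.OO]-1
p2 X@[XX./XO./O.O]: (0,2)[XXX/XO./O.O]-1* (1,2)[XX./XOX/O.O]-1 (2,1)[XX./XO./OXO]-1
p3 O@[XXX/XO./O.O]: (1,2)[XXX/XOO/O.O]+1* (2,1)[XXX/XO./OOO]+1
p4 X@[XXX/XOO/O.O] terminal -1; root [XX./XO./..O] d5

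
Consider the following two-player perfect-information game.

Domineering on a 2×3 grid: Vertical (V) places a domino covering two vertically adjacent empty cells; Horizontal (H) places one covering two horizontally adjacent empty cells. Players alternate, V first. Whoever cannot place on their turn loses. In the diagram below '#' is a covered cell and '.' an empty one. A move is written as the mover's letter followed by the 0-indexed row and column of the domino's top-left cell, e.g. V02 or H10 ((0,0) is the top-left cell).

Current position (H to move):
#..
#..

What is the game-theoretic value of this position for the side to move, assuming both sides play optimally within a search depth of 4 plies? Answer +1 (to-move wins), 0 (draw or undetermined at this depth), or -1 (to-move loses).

value(#../#.., H) = +1

p1 H@[#../#..]: H01[###/#..]+1* H11[#../###]+1
p2 V@[###/#..] terminal -1; root [#../#..] d4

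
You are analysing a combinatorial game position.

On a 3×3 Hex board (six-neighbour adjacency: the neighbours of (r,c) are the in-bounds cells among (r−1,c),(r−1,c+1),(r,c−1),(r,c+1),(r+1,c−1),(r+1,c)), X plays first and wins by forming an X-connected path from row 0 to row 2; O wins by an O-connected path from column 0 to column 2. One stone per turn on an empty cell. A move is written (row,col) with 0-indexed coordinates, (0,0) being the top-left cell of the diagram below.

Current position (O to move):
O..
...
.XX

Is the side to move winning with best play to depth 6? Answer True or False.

p1 O@[O../.../.XX]: (0,1)[OO./.../.XX]-1 (0,2)[O.O/.../.XX]+1* (1,0)[O../O../.XX]-1 (1,1)[O../.O./.XX]+1 (1,2)[O../..O/.XX]-1 (2,0)[O../.../OXX]-1
p2 X@[O.O/.../.XX]: (0,1)[OXO/.../.XX]-1* (1,0)[O.O/X../.XX]-1 (1,1)[O.O/.X./.XX]-1 (1,2)[O.O/..X/.XX]-1 (2,0)[O.O/.../XXX]-1
p3 O@[OXO/.../.XX]: (1,0)[OXO/O../.XX]-1 (1,1)[OXO/.O./.XX]+1* (1,2)[OXO/..O/.XX]-1 (2,0)[OXO/.../OXX]-1
p4 X@[OXO/.O./.XX]: (1,0)[OXO/XO./.XX]-1* (1,2)[OXO/.OX/.XX]-1 (2,0)[OXO/.O./XXX]-1
p5 O@[OXO/XO./.XX]: (1,2)[OXO/XOO/.XX]-1 (2,0)[OXO/XO./OXX]+1*
p6 X@[OXO/XO./OXX] terminal -1; root [O../.../.XX] d6

O winning at [O../.../.XX]: True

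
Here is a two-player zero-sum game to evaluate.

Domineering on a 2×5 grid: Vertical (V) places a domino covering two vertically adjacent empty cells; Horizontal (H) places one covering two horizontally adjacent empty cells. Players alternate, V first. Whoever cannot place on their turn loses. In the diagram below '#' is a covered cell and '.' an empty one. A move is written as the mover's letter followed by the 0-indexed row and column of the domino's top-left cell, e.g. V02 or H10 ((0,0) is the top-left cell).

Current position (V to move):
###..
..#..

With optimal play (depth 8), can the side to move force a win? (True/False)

V winning at [###../..#..]: True

[###../..#..] V move#1: V03:+1/####./..##.*, V04:+1/###.#/..#.#
[####./..##.] H move#2: H10:-1/####./####.*
[####./####.] V move#3: V04:+1/#####/#####*
[#####/#####] end (terminal -1, H#4); searched ###../..#.. to 8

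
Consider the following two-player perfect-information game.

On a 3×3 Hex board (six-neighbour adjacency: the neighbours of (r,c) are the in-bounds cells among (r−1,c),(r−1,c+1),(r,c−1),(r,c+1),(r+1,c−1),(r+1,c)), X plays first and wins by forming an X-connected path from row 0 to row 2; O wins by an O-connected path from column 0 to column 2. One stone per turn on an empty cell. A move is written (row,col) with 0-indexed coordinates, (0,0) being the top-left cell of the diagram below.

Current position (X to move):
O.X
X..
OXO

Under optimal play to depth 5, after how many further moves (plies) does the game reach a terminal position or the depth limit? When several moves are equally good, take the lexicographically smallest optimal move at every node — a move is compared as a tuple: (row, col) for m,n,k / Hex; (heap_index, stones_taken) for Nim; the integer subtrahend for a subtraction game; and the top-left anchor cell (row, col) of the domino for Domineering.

[O.X/X../OXO] X move#1: (0,1):+1/OXX/X../OXO*, (1,1):+1/O.X/XX./OXO, (1,2):+1/O.X/X.X/OXO
[OXX/X../OXO] O move#2: (1,1):-1/OXX/XO./OXO*, (1,2):-1/OXX/X.O/OXO
[OXX/XO./OXO] X move#3: (1,2):+1/OXX/XOX/OXO*
[OXX/XOX/OXO] end (terminal -1, O#4); searched O.X/X../OXO to 5

PV length from [O.X/X../OXO]: 3 plies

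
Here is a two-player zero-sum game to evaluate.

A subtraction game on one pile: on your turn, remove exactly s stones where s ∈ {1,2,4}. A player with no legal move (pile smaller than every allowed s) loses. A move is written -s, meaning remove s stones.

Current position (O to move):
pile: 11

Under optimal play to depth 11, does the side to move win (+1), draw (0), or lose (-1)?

p1 O@[11]: -1[10]-1 -2[9]+1* -4[7]-1
p2 X@[9]: -1[8]-1* -2[7]-1 -4[5]-1
p3 O@[8]: -1[7]-1 -2[6]+1* -4[4]-1
p4 X@[6]: -1[5]-1* -2[4]-1 -4[2]-1
p5 O@[5]: -1[4]-1 -2[3]+1* -4[1]-1
p6 X@[3]: -1[2]-1* -2[1]-1
p7 O@[2]: -1[1]-1 -2[0]+1*
p8 X@[0] terminal -1; root [11] d11

value(11, O) = +1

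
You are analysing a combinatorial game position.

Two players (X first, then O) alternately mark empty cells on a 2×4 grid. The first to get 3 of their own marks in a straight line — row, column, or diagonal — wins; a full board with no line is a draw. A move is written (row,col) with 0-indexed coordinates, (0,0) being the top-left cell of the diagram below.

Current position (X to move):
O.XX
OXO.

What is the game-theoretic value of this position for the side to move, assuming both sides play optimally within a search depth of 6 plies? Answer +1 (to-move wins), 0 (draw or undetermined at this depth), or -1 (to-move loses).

ply 1, X at O.XX/OXO. | (0,1)=+1→OXXX/OXO.*; (1,3)=+0→O.XX/OXOX
ply 2: OXXX/OXO. is terminal -1 (O); from O.XX/OXO. depth 6

value(O.XX/OXO., X) = +1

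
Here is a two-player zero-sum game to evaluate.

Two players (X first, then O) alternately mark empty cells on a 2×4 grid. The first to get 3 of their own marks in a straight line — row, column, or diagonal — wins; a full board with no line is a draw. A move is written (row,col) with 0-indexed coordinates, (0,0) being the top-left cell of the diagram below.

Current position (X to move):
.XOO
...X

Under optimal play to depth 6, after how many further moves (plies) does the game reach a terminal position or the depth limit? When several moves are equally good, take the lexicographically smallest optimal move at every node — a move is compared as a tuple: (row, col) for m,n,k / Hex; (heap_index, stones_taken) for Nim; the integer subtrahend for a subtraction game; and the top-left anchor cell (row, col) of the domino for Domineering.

PV length from [.XOO/...X]: 4 plies

ply 1, X at .XOO/...X | (0,0)=+0→XXOO/...X*; (1,0)=+0→.XOO/X..X; (1,1)=+0→.XOO/.X.X; (1,2)=+0→.XOO/..XX
ply 2, O at XXOO/...X | (1,0)=+0→XXOO/O..X*; (1,1)=+0→XXOO/.O.X; (1,2)=+0→XXOO/..OX
ply 3, X at XXOO/O..X | (1,1)=+0→XXOO/OX.X*; (1,2)=+0→XXOO/O.XX
ply 4, O at XXOO/OX.X | (1,2)=+0→XXOO/OXOX*
ply 5: XXOO/OXOX is terminal +0 (X); from .XOO/...X depth 6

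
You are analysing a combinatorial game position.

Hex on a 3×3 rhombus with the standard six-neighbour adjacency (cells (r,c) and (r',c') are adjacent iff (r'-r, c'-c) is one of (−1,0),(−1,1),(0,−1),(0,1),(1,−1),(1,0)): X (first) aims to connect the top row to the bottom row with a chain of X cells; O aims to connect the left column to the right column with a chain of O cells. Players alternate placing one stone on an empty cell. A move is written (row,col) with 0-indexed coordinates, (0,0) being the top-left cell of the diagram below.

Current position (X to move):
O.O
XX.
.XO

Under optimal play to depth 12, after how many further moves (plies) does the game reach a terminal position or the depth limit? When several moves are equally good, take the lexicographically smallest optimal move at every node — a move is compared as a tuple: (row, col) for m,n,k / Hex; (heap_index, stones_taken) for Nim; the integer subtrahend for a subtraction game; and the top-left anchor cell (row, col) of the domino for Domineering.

ply 1, X at O.O/XX./.XO | (0,1)=+1→OXO/XX./.XO*; (1,2)=-1→O.O/XXX/.XO; (2,0)=-1→O.O/XX./XXO
ply 2: OXO/XX./.XO is terminal -1 (O); from O.O/XX./.XO depth 12

PV length from [O.O/XX./.XO]: 1 ply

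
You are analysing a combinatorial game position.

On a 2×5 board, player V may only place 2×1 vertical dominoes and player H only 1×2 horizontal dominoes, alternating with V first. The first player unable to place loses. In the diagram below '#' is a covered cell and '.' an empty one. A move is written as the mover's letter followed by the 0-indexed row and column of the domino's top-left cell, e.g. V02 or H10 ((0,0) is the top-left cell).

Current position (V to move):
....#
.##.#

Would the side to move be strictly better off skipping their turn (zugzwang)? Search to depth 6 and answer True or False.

zugzwang(....#/.##.#, V) = True

[....#/.##.#] V move#1: V00:-1/#...#/###.#*, V03:-1/...##/.####
[#...#/###.#] H move#2: H01:-1/###.#/###.#, H02:+1/#.###/###.#*
[#.###/###.#] end (terminal -1, V#3); searched ....#/.##.# to 6
if V skipped the turn, H would face:
~ [....#/.##.#] H move#1: H00:-1/##..#/.##.#*, H01:-1/.##.#/.##.#, H02:-1/..###/.##.#
~ [##..#/.##.#] V move#2: V03:+1/##.##/.####*
~ [##.##/.####] end (terminal -1, H#3); searched ....#/.##.# to 6
compare (V): move=-1 vs pass=+1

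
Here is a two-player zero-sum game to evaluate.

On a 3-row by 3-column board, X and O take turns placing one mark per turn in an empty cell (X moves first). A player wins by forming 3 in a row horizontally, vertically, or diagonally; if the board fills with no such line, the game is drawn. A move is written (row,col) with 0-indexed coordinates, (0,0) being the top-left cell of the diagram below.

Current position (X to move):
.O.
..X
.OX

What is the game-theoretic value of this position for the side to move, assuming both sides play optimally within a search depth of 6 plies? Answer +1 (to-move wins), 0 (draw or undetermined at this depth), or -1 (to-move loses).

value(.O./..X/.OX, X) = +1

ply 1, X at .O./..X/.OX | (0,0)=-1→XO./..X/.OX; (0,2)=+1→.OX/..X/.OX*; (1,0)=-1→.O./X.X/.OX; (1,1)=+1→.O./.XX/.OX; (2,0)=-1→.O./..X/XOX
ply 2: .OX/..X/.OX is terminal -1 (O); from .O./..X/.OX depth 6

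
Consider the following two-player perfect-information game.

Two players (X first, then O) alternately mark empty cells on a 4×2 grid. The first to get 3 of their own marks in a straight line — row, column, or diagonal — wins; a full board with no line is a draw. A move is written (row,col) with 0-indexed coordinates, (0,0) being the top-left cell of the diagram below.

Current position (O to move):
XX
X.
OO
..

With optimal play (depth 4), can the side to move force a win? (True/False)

O winning at [XX/X./OO/..]: False

ply 1, O at XX/X./OO/.. | (1,1)=+0→XX/XO/OO/..*; (3,0)=+0→XX/X./OO/O.; (3,1)=+0→XX/X./OO/.O
ply 2, X at XX/XO/OO/.. | (3,0)=-1→XX/XO/OO/X.; (3,1)=+0→XX/XO/OO/.X*
ply 3, O at XX/XO/OO/.X | (3,0)=+0→XX/XO/OO/OX*
ply 4: XX/XO/OO/OX is terminal +0 (X); from XX/X./OO/.. depth 4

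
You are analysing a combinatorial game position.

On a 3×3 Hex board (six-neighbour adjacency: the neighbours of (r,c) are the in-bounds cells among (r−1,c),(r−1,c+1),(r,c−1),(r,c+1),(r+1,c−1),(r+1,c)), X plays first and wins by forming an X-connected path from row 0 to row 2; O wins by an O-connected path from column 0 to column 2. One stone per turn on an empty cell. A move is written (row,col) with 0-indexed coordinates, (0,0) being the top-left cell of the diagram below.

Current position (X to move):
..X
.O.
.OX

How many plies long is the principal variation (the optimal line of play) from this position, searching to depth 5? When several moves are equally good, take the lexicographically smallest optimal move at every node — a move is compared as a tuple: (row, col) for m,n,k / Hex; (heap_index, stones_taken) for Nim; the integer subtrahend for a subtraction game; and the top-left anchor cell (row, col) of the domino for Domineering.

PV length from [..X/.O./.OX]: 5 plies

[..X/.O./.OX] X move#1: (0,0):-1/X.X/.O./.OX, (0,1):-1/.XX/.O./.OX, (1,0):+1/..X/XO./.OX*, (1,2):+1/..X/.OX/.OX, (2,0):+1/..X/.O./XOX
[..X/XO./.OX] O move#2: (0,0):-1/O.X/XO./.OX*, (0,1):-1/.OX/XO./.OX, (1,2):-1/..X/XOO/.OX, (2,0):-1/..X/XO./OOX
[O.X/XO./.OX] X move#3: (0,1):+1/OXX/XO./.OX*, (1,2):+1/O.X/XOX/.OX, (2,0):+1/O.X/XO./XOX
[OXX/XO./.OX] O move#4: (1,2):-1/OXX/XOO/.OX*, (2,0):-1/OXX/XO./OOX
[OXX/XOO/.OX] X move#5: (2,0):+1/OXX/XOO/XOX*
[OXX/XOO/XOX] end (terminal -1, O#6); searched ..X/.O./.OX to 5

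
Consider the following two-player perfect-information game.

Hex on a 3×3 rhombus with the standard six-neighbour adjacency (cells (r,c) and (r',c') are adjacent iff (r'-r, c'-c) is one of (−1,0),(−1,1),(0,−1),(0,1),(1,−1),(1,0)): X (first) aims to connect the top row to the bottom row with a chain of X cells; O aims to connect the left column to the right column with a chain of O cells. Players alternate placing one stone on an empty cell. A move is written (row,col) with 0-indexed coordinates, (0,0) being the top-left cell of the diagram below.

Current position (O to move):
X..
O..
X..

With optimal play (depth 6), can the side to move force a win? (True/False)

O winning at [X../O../X..]: True

ply 1, O at X../O../X.. | (0,1)=-1→XO./O../X..; (0,2)=+1→X.O/O../X..*; (1,1)=+1→X../OO./X..; (1,2)=-1→X../O.O/X..; (2,1)=-1→X../O../XO.; (2,2)=-1→X../O../X.O
ply 2, X at X.O/O../X.. | (0,1)=-1→XXO/O../X..*; (1,1)=-1→X.O/OX./X..; (1,2)=-1→X.O/O.X/X..; (2,1)=-1→X.O/O../XX.; (2,2)=-1→X.O/O../X.X
ply 3, O at XXO/O../X.. | (1,1)=+1→XXO/OO./X..*; (1,2)=-1→XXO/O.O/X..; (2,1)=-1→XXO/O../XO.; (2,2)=-1→XXO/O../X.O
ply 4: XXO/OO./X.. is terminal -1 (X); from X../O../X.. depth 6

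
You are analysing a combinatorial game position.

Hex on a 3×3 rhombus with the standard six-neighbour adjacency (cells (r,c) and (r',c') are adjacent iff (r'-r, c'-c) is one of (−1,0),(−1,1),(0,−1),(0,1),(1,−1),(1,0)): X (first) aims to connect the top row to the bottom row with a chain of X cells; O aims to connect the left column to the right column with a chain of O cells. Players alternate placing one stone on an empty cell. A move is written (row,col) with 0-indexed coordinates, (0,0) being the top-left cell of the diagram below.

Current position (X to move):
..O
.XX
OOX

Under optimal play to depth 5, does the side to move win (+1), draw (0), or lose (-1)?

p1 X@[..O/.XX/OOX]: (0,0)[X.O/.XX/OOX]+1* (0,1)[.XO/.XX/OOX]+1 (1,0)[..O/XXX/OOX]+1
p2 O@[X.O/.XX/OOX]: (0,1)[XOO/.XX/OOX]-1* (1,0)[X.O/OXX/OOX]-1
p3 X@[XOO/.XX/OOX]: (1,0)[XOO/XXX/OOX]+1*
p4 O@[XOO/XXX/OOX] terminal -1; root [..O/.XX/OOX] d5

value(..O/.XX/OOX, X) = +1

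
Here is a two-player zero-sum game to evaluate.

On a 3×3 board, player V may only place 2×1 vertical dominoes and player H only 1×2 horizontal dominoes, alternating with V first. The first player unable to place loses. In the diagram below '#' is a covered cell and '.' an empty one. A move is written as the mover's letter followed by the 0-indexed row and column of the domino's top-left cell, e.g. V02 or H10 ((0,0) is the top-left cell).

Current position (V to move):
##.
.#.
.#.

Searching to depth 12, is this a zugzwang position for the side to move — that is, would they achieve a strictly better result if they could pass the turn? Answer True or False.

zugzwang(##./.#./.#., V) = False

[##./.#./.#.] V move#1: V02:+1/###/.##/.#.*, V10:+1/##./##./##., V12:+1/##./.##/.##
[###/.##/.#.] end (terminal -1, H#2); searched ##./.#./.#. to 12
if V skipped the turn, H would face:
~ [##./.#./.#.] end (terminal -1, H#1); searched ##./.#./.#. to 12
compare (V): move=+1 vs pass=+1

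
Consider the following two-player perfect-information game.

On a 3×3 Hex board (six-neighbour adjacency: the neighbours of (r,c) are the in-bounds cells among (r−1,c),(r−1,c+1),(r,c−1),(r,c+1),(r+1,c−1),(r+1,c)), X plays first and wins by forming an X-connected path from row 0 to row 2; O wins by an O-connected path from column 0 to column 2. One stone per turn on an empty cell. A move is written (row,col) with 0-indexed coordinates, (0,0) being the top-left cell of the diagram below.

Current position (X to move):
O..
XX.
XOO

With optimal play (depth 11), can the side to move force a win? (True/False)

p1 X@[O../XX./XOO]: (0,1)[OX./XX./XOO]+1* (0,2)[O.X/XX./XOO]+1 (1,2)[O../XXX/XOO]+1
p2 O@[OX./XX./XOO] terminal -1; root [O../XX./XOO] d11

X winning at [O../XX./XOO]: True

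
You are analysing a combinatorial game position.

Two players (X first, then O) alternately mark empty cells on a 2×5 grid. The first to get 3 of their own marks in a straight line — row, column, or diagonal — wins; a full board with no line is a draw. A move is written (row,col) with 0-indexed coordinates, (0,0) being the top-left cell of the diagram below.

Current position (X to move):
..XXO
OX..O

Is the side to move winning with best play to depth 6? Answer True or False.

p1 X@[..XXO/OX..O]: (0,0)[X.XXO/OX..O]+0 (0,1)[.XXXO/OX..O]+1* (1,2)[..XXO/OXX.O]+1 (1,3)[..XXO/OX.XO]+1
p2 O@[.XXXO/OX..O] terminal -1; root [..XXO/OX..O] d6

X winning at [..XXO/OX..O]: True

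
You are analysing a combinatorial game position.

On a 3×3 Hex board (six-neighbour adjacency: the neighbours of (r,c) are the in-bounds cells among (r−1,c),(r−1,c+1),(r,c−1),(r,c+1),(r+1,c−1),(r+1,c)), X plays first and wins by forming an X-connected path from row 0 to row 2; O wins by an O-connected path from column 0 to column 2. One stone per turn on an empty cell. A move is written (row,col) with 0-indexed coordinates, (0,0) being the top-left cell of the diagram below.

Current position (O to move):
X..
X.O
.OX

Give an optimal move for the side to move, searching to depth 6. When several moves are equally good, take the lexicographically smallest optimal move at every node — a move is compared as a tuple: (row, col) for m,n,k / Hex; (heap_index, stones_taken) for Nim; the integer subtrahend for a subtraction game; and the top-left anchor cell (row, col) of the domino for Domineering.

p1 O@[X../X.O/.OX]: (0,1)[XO./X.O/.OX]-1 (0,2)[X.O/X.O/.OX]-1 (1,1)[X../XOO/.OX]-1 (2,0)[X../X.O/OOX]+1*
p2 X@[X../X.O/OOX] terminal -1; root [X../X.O/.OX] d6

O's best at [X../X.O/.OX]: (2,0)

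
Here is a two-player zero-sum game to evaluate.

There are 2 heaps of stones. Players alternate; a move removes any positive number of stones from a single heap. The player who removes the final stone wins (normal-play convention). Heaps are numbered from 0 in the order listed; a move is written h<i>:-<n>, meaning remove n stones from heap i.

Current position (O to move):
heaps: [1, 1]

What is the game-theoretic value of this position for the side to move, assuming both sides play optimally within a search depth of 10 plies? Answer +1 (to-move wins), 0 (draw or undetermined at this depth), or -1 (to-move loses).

p1 O@[(1,1)]: h0:-1[(0,1)]-1* h1:-1[(1,0)]-1
p2 X@[(0,1)]: h1:-1[(0,0)]+1*
p3 O@[(0,0)] terminal -1; root [(1,1)] d10

value((1,1), O) = -1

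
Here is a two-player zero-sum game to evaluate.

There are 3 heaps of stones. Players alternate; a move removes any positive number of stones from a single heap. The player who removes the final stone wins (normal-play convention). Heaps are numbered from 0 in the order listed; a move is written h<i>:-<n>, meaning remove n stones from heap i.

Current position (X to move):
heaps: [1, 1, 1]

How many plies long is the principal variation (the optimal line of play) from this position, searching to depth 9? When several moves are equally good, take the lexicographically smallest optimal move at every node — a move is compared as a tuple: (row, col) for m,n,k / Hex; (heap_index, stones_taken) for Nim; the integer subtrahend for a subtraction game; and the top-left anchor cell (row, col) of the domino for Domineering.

PV length from [(1,1,1)]: 3 plies

ply 1, X at (1,1,1) | h0:-1=+1→(0,1,1)*; h1:-1=+1→(1,0,1); h2:-1=+1→(1,1,0)
ply 2, O at (0,1,1) | h1:-1=-1→(0,0,1)*; h2:-1=-1→(0,1,0)
ply 3, X at (0,0,1) | h2:-1=+1→(0,0,0)*
ply 4: (0,0,0) is terminal -1 (O); from (1,1,1) depth 9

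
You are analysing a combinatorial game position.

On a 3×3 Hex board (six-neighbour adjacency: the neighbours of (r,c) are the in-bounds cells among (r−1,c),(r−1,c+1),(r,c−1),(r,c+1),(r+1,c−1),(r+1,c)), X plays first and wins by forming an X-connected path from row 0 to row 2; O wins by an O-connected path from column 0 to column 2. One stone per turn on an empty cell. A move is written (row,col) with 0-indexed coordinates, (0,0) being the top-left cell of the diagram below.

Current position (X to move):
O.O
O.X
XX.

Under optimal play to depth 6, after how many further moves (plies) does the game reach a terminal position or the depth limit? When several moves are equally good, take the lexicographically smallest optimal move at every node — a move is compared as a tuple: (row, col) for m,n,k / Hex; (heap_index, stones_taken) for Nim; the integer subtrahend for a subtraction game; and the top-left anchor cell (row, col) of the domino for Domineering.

PV length from [O.O/O.X/XX.]: 2 plies

ply 1, X at O.O/O.X/XX. | (0,1)=-1→OXO/O.X/XX.*; (1,1)=-1→O.O/OXX/XX.; (2,2)=-1→O.O/O.X/XXX
ply 2, O at OXO/O.X/XX. | (1,1)=+1→OXO/OOX/XX.*; (2,2)=-1→OXO/O.X/XXO
ply 3: OXO/OOX/XX. is terminal -1 (X); from O.O/O.X/XX. depth 6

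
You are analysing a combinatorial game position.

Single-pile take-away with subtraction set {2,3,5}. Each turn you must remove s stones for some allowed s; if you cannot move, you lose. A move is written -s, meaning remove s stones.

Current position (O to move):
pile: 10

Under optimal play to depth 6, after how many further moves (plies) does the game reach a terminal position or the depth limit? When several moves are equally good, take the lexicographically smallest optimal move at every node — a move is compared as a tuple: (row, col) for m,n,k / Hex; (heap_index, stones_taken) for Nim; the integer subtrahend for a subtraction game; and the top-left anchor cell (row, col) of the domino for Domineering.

[10] O move#1: -2:+1/8*, -3:+1/7, -5:-1/5
[8] X move#2: -2:-1/6*, -3:-1/5, -5:-1/3
[6] O move#3: -2:-1/4, -3:-1/3, -5:+1/1*
[1] end (terminal -1, X#4); searched 10 to 6

PV length from [10]: 3 plies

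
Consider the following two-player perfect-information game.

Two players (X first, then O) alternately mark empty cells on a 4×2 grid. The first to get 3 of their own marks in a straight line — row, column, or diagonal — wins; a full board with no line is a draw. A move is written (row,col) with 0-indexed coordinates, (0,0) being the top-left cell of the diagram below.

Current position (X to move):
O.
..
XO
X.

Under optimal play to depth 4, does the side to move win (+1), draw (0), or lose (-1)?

[O./../XO/X.] X move#1: (0,1):+0/OX/../XO/X., (1,0):+1/O./X./XO/X.*, (1,1):+0/O./.X/XO/X., (3,1):+0/O./../XO/XX
[O./X./XO/X.] end (terminal -1, O#2); searched O./../XO/X. to 4

value(O./../XO/X., X) = +1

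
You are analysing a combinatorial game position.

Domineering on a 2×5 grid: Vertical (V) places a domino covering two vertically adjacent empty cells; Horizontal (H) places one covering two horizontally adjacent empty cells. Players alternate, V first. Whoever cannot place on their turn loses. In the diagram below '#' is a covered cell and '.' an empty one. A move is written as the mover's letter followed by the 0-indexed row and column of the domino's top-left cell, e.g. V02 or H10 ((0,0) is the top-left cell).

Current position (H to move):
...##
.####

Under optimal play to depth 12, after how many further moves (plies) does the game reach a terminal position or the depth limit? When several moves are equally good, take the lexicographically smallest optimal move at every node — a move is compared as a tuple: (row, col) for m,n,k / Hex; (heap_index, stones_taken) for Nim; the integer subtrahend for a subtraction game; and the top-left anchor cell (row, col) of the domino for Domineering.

PV length from [...##/.####]: 1 ply

[...##/.####] H move#1: H00:+1/##.##/.####*, H01:-1/.####/.####
[##.##/.####] end (terminal -1, V#2); searched ...##/.#### to 12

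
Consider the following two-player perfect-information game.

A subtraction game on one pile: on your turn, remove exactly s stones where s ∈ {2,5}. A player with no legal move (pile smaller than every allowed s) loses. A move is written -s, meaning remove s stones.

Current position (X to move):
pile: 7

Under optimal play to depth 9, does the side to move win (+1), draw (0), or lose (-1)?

p1 X@[7]: -2[5]-1* -5[2]-1
p2 O@[5]: -2[3]-1 -5[0]+1*
p3 X@[0] terminal -1; root [7] d9

value(7, X) = -1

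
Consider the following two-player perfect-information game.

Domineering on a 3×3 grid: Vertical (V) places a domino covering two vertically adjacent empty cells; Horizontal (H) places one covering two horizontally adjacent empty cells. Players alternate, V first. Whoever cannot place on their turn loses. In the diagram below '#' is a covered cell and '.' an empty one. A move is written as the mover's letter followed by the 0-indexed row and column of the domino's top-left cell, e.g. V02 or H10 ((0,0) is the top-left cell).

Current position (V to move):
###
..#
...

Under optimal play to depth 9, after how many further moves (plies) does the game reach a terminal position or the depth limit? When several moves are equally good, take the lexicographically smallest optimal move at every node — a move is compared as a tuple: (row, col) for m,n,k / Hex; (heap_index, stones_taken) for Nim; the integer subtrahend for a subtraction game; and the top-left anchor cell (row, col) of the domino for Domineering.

PV length from [###/..#/...]: 1 ply

p1 V@[###/..#/...]: V10[###/#.#/#..]-1 V11[###/.##/.#.]+1*
p2 H@[###/.##/.#.] terminal -1; root [###/..#/...] d9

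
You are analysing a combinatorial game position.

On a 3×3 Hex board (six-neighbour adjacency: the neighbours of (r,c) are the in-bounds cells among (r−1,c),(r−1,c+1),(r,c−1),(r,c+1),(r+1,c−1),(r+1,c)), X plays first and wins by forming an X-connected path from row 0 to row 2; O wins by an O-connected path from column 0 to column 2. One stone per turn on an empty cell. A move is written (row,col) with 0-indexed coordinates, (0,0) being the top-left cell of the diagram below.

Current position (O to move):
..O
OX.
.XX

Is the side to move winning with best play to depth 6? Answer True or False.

p1 O@[..O/OX./.XX]: (0,0)[O.O/OX./.XX]-1 (0,1)[.OO/OX./.XX]+1* (1,2)[..O/OXO/.XX]-1 (2,0)[..O/OX./OXX]-1
p2 X@[.OO/OX./.XX] terminal -1; root [..O/OX./.XX] d6

O winning at [..O/OX./.XX]: True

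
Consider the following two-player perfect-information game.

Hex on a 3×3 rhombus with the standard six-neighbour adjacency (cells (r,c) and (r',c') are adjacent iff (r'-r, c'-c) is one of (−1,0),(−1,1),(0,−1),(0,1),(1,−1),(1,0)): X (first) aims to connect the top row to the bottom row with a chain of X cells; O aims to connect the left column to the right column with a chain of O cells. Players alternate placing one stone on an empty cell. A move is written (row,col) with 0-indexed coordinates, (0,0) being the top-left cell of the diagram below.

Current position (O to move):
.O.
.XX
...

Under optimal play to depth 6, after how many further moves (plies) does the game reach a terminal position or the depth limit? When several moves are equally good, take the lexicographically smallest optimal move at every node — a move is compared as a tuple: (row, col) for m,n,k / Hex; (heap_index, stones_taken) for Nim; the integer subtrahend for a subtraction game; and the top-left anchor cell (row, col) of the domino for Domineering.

PV length from [.O./.XX/...]: 3 plies

[.O./.XX/...] O move#1: (0,0):-1/OO./.XX/..., (0,2):+1/.OO/.XX/...*, (1,0):-1/.O./OXX/..., (2,0):-1/.O./.XX/O.., (2,1):-1/.O./.XX/.O., (2,2):-1/.O./.XX/..O
[.OO/.XX/...] X move#2: (0,0):-1/XOO/.XX/...*, (1,0):-1/.OO/XXX/..., (2,0):-1/.OO/.XX/X.., (2,1):-1/.OO/.XX/.X., (2,2):-1/.OO/.XX/..X
[XOO/.XX/...] O move#3: (1,0):+1/XOO/OXX/...*, (2,0):-1/XOO/.XX/O.., (2,1):-1/XOO/.XX/.O., (2,2):-1/XOO/.XX/..O
[XOO/OXX/...] end (terminal -1, X#4); searched .O./.XX/... to 6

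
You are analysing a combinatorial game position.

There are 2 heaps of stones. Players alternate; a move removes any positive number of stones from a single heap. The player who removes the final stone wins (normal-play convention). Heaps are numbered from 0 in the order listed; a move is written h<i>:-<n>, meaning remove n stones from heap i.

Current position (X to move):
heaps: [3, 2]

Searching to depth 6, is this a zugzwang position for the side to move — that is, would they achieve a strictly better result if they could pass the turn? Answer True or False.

p1 X@[(3,2)]: h0:-1[(2,2)]+1* h0:-2[(1,2)]-1 h0:-3[(0,2)]-1 h1:-1[(3,1)]-1 h1:-2[(3,0)]-1
p2 O@[(2,2)]: h0:-1[(1,2)]-1* h0:-2[(0,2)]-1 h1:-1[(2,1)]-1 h1:-2[(2,0)]-1
p3 X@[(1,2)]: h0:-1[(0,2)]-1 h1:-1[(1,1)]+1* h1:-2[(1,0)]-1
p4 O@[(1,1)]: h0:-1[(0,1)]-1* h1:-1[(1,0)]-1
p5 X@[(0,1)]: h1:-1[(0,0)]+1*
p6 O@[(0,0)] terminal -1; root [(3,2)] d6
if X skipped the turn, O would face:
~ p1 O@[(3,2)]: h0:-1[(2,2)]+1* h0:-2[(1,2)]-1 h0:-3[(0,2)]-1 h1:-1[(3,1)]-1 h1:-2[(3,0)]-1
~ p2 X@[(2,2)]: h0:-1[(1,2)]-1* h0:-2[(0,2)]-1 h1:-1[(2,1)]-1 h1:-2[(2,0)]-1
~ p3 O@[(1,2)]: h0:-1[(0,2)]-1 h1:-1[(1,1)]+1* h1:-2[(1,0)]-1
~ p4 X@[(1,1)]: h0:-1[(0,1)]-1* h1:-1[(1,0)]-1
~ p5 O@[(0,1)]: h1:-1[(0,0)]+1*
~ p6 X@[(0,0)] terminal -1; root [(3,2)] d6
compare (X): move=+1 vs pass=-1

zugzwang((3,2), X) = False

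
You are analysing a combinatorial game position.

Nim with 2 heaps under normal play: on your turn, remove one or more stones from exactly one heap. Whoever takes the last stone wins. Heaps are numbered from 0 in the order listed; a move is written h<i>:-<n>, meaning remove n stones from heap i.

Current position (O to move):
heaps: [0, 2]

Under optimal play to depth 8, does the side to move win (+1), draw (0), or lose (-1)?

[(0,2)] O move#1: h1:-1:-1/(0,1), h1:-2:+1/(0,0)*
[(0,0)] end (terminal -1, X#2); searched (0,2) to 8

value((0,2), O) = +1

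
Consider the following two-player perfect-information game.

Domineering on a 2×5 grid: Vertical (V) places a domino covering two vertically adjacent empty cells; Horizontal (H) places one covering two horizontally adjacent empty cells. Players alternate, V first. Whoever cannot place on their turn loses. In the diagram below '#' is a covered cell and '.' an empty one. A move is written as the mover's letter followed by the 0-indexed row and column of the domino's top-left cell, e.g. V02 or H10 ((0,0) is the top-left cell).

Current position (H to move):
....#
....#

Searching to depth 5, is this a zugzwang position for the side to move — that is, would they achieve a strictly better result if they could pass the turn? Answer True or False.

p1 H@[....#/....#]: H00[##..#/....#]-1 H01[.##.#/....#]+1* H02[..###/....#]-1 H10[....#/##..#]-1 H11[....#/.##.#]+1 H12[....#/..###]-1
p2 V@[.##.#/....#]: V00[###.#/#...#]-1* V03[.####/...##]-1
p3 H@[###.#/#...#]: H11[###.#/###.#]-1 H12[###.#/#.###]+1*
p4 V@[###.#/#.###] terminal -1; root [....#/....#] d5
if H skipped the turn, V would face:
~ p1 V@[....#/....#]: V00[#...#/#...#]-1* V01[.#..#/.#..#]-1 V02[..#.#/..#.#]-1 V03[...##/...##]-1
~ p2 H@[#...#/#...#]: H01[###.#/#...#]+1* H02[#.###/#...#]+1 H11[#...#/###.#]+1 H12[#...#/#.###]+1
~ p3 V@[###.#/#...#]: V03[#####/#..##]-1*
~ p4 H@[#####/#..##]: H11[#####/#####]+1*
~ p5 V@[#####/#####] terminal -1; root [....#/....#] d5
compare (H): move=+1 vs pass=+1

zugzwang(....#/....#, H) = False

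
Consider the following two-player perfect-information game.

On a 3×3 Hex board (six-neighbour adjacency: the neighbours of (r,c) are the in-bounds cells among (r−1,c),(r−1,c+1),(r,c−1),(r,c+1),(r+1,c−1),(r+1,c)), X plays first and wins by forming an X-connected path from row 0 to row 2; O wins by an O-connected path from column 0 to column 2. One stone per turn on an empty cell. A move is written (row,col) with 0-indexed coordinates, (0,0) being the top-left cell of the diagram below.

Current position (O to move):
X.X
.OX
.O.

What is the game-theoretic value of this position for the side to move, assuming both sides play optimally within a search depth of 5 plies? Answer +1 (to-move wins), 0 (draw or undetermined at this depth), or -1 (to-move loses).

value(X.X/.OX/.O., O) = +1

p1 O@[X.X/.OX/.O.]: (0,1)[XOX/.OX/.O.]-1 (1,0)[X.X/OOX/.O.]-1 (2,0)[X.X/.OX/OO.]-1 (2,2)[X.X/.OX/.OO]+1*
p2 X@[X.X/.OX/.OO]: (0,1)[XXX/.OX/.OO]-1* (1,0)[X.X/XOX/.OO]-1 (2,0)[X.X/.OX/XOO]-1
p3 O@[XXX/.OX/.OO]: (1,0)[XXX/OOX/.OO]+1* (2,0)[XXX/.OX/OOO]+1
p4 X@[XXX/OOX/.OO] terminal -1; root [X.X/.OX/.O.] d5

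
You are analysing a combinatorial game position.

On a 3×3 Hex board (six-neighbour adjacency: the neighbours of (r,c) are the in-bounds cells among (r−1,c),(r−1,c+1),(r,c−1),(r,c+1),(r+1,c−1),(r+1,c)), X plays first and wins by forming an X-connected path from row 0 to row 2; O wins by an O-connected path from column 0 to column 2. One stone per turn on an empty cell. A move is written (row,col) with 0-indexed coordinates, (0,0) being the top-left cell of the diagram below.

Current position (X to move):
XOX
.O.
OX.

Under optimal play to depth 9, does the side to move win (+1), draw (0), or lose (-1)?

value(XOX/.O./OX., X) = +1

[XOX/.O./OX.] X move#1: (1,0):-1/XOX/XO./OX., (1,2):+1/XOX/.OX/OX.*, (2,2):-1/XOX/.O./OXX
[XOX/.OX/OX.] end (terminal -1, O#2); searched XOX/.O./OX. to 9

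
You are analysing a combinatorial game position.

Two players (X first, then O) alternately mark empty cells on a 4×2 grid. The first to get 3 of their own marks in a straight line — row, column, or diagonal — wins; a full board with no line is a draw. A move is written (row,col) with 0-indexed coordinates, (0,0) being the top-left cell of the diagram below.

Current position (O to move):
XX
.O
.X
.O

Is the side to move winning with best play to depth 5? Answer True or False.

O winning at [XX/.O/.X/.O]: False

p1 O@[XX/.O/.X/.O]: (1,0)[XX/OO/.X/.O]+0* (2,0)[XX/.O/OX/.O]+0 (3,0)[XX/.O/.X/OO]+0
p2 X@[XX/OO/.X/.O]: (2,0)[XX/OO/XX/.O]+0* (3,0)[XX/OO/.X/XO]+0
p3 O@[XX/OO/XX/.O]: (3,0)[XX/OO/XX/OO]+0*
p4 X@[XX/OO/XX/OO] terminal +0; root [XX/.O/.X/.O] d5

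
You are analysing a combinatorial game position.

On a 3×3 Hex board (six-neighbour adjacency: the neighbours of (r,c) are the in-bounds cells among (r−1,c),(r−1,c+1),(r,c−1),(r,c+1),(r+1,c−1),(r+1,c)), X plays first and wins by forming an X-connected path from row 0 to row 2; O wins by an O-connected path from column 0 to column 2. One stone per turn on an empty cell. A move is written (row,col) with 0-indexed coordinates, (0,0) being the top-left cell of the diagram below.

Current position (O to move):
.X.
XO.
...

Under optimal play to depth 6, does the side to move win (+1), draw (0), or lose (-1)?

ply 1, O at .X./XO./... | (0,0)=-1→OX./XO./...; (0,2)=-1→.XO/XO./...; (1,2)=-1→.X./XOO/...; (2,0)=+1→.X./XO./O..*; (2,1)=-1→.X./XO./.O.; (2,2)=-1→.X./XO./..O
ply 2, X at .X./XO./O.. | (0,0)=-1→XX./XO./O..*; (0,2)=-1→.XX/XO./O..; (1,2)=-1→.X./XOX/O..; (2,1)=-1→.X./XO./OX.; (2,2)=-1→.X./XO./O.X
ply 3, O at XX./XO./O.. | (0,2)=+1→XXO/XO./O..*; (1,2)=+1→XX./XOO/O..; (2,1)=+1→XX./XO./OO.; (2,2)=+1→XX./XO./O.O
ply 4: XXO/XO./O.. is terminal -1 (X); from .X./XO./... depth 6

value(.X./XO./..., O) = +1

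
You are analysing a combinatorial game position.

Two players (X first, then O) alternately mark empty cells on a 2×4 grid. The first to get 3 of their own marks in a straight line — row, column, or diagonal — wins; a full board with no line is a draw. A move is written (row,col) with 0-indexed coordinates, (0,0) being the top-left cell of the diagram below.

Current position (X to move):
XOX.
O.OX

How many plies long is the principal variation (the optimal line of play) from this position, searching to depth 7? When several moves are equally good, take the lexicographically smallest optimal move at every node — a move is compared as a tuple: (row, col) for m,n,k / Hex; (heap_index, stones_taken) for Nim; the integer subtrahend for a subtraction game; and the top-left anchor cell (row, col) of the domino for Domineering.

PV length from [XOX./O.OX]: 2 plies

p1 X@[XOX./O.OX]: (0,3)[XOXX/O.OX]-1 (1,1)[XOX./OXOX]+0*
p2 O@[XOX./OXOX]: (0,3)[XOXO/OXOX]+0*
p3 X@[XOXO/OXOX] terminal +0; root [XOX./O.OX] d7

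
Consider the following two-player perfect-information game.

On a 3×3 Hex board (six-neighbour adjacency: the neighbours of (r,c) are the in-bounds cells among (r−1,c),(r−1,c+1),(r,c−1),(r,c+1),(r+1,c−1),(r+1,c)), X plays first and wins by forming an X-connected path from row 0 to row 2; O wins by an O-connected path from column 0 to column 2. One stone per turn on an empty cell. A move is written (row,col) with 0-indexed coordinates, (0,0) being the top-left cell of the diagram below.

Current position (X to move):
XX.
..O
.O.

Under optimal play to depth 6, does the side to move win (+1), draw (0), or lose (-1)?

value(XX./..O/.O., X) = +1

ply 1, X at XX./..O/.O. | (0,2)=-1→XXX/..O/.O.; (1,0)=-1→XX./X.O/.O.; (1,1)=-1→XX./.XO/.O.; (2,0)=+1→XX./..O/XO.*; (2,2)=-1→XX./..O/.OX
ply 2, O at XX./..O/XO. | (0,2)=-1→XXO/..O/XO.*; (1,0)=-1→XX./O.O/XO.; (1,1)=-1→XX./.OO/XO.; (2,2)=-1→XX./..O/XOO
ply 3, X at XXO/..O/XO. | (1,0)=+1→XXO/X.O/XO.*; (1,1)=+1→XXO/.XO/XO.; (2,2)=+1→XXO/..O/XOX
ply 4: XXO/X.O/XO. is terminal -1 (O); from XX./..O/.O. depth 6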